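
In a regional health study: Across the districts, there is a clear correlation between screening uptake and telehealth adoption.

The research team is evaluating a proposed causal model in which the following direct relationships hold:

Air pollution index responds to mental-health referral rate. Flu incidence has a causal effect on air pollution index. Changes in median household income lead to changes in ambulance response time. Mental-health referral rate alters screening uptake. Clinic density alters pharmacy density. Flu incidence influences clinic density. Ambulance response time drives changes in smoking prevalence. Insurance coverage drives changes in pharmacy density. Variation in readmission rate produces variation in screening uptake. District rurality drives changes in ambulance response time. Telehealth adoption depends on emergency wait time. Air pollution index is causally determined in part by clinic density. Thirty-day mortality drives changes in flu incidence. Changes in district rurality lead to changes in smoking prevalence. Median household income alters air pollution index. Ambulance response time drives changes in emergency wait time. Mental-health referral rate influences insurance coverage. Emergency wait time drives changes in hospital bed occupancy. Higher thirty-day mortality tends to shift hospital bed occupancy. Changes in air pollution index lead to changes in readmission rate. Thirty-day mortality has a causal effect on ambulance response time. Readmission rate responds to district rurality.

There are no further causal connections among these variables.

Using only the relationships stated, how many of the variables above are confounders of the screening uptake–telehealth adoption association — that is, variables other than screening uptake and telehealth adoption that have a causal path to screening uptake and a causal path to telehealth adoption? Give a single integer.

The common causes are: district rurality (to screening uptake via district rurality → readmission rate → screening uptake; to telehealth adoption via district rurality → ambulance response time → emergency wait time → telehealth adoption); median household income (to screening uptake via median household income → air pollution index → readmission rate → screening uptake; to telehealth adoption via median household income → ambulance response time → emergency wait time → telehealth adoption); thirty-day mortality (to screening uptake via thirty-day mortality → flu incidence → air pollution index → readmission rate → screening uptake; to telehealth adoption via thirty-day mortality → ambulance response time → emergency wait time → telehealth adoption).
Every other variable lacks a causal path to at least one of screening uptake and telehealth adoption.

3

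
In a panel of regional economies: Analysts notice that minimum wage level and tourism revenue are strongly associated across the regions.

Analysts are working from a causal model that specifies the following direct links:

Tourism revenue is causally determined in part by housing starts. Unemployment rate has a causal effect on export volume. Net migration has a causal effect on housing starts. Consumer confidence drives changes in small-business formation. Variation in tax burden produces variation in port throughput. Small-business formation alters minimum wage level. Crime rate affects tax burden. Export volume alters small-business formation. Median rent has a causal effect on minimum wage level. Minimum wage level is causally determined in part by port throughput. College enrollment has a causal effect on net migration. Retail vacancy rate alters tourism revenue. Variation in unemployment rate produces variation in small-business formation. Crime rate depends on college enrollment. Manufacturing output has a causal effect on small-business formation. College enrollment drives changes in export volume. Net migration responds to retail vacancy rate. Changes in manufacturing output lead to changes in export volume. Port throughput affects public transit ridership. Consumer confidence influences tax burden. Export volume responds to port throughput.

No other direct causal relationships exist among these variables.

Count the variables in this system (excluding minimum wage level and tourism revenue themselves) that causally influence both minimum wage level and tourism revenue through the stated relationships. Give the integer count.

1

The common causes are: college enrollment (to minimum wage level via college enrollment → export volume → small-business formation → minimum wage level; to tourism revenue via college enrollment → net migration → housing starts → tourism revenue).
Every other variable lacks a causal path to at least one of minimum wage level and tourism revenue.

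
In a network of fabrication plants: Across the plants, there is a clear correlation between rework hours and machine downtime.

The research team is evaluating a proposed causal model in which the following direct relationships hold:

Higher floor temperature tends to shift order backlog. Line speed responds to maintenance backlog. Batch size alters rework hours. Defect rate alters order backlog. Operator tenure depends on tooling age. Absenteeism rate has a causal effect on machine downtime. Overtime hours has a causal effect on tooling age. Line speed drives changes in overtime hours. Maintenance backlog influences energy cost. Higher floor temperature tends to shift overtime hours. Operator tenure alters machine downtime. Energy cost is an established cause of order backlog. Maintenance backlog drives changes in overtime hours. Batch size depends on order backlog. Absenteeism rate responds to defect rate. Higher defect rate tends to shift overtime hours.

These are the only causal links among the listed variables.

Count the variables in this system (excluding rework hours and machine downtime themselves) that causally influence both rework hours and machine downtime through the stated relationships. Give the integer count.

3

The common causes are: defect rate (to rework hours via defect rate → order backlog → batch size → rework hours; to machine downtime via defect rate → absenteeism rate → machine downtime); floor temperature (to rework hours via floor temperature → order backlog → batch size → rework hours; to machine downtime via floor temperature → overtime hours → tooling age → operator tenure → machine downtime); maintenance backlog (to rework hours via maintenance backlog → energy cost → order backlog → batch size → rework hours; to machine downtime via maintenance backlog → overtime hours → tooling age → operator tenure → machine downtime).
Every other variable lacks a causal path to at least one of rework hours and machine downtime.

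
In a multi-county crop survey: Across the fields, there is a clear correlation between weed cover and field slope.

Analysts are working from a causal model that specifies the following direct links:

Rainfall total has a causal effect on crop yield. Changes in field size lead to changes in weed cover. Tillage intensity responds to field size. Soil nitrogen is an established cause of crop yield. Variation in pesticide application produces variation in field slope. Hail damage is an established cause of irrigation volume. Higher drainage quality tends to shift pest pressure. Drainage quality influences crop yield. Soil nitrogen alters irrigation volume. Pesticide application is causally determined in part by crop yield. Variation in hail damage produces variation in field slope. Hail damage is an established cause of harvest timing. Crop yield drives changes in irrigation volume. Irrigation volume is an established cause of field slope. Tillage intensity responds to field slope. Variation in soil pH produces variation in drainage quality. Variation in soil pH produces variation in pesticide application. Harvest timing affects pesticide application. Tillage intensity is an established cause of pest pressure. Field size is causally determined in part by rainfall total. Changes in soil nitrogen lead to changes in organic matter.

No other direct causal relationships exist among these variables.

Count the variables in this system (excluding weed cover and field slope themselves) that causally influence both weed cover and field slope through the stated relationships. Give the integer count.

1

The common causes are: rainfall total (to weed cover via rainfall total → field size → weed cover; to field slope via rainfall total → crop yield → irrigation volume → field slope).
Every other variable lacks a causal path to at least one of weed cover and field slope.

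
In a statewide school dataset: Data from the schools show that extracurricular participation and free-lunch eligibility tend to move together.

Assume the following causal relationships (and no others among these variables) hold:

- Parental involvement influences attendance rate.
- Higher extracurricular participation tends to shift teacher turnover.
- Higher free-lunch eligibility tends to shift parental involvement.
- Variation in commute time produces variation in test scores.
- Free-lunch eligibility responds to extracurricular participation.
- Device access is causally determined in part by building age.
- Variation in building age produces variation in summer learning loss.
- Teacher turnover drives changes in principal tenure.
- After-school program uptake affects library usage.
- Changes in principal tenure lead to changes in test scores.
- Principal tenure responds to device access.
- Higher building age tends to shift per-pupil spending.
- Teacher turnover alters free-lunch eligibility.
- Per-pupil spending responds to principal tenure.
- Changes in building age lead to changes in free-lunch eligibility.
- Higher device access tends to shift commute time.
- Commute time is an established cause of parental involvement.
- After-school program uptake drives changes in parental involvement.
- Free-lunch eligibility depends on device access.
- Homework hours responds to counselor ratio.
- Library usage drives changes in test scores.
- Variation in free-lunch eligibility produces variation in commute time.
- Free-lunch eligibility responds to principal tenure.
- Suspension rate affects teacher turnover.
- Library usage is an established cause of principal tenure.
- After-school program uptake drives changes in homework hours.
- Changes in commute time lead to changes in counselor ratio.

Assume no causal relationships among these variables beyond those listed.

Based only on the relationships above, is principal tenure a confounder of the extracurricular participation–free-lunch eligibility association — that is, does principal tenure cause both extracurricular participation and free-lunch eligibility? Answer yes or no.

no

Principal tenure has no stated causal path to extracurricular participation. A confounder must cause both variables, so principal tenure does not qualify.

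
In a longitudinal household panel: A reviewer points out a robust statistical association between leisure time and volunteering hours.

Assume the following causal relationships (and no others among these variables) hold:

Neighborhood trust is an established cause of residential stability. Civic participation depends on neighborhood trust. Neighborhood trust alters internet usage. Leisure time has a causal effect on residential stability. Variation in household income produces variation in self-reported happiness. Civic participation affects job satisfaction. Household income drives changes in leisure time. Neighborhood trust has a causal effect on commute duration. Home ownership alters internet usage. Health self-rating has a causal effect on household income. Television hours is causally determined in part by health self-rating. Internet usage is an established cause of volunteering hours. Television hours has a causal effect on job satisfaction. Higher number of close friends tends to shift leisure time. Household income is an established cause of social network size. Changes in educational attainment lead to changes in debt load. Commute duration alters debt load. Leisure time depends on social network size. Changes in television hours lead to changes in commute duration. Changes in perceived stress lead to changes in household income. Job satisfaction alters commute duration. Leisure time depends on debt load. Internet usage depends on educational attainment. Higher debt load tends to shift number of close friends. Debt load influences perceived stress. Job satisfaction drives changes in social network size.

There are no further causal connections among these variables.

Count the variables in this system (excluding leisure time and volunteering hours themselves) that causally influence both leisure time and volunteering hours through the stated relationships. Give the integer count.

The common causes are: educational attainment (to leisure time via educational attainment → debt load → leisure time; to volunteering hours via educational attainment → internet usage → volunteering hours); neighborhood trust (to leisure time via neighborhood trust → commute duration → debt load → leisure time; to volunteering hours via neighborhood trust → internet usage → volunteering hours).
Every other variable lacks a causal path to at least one of leisure time and volunteering hours.

2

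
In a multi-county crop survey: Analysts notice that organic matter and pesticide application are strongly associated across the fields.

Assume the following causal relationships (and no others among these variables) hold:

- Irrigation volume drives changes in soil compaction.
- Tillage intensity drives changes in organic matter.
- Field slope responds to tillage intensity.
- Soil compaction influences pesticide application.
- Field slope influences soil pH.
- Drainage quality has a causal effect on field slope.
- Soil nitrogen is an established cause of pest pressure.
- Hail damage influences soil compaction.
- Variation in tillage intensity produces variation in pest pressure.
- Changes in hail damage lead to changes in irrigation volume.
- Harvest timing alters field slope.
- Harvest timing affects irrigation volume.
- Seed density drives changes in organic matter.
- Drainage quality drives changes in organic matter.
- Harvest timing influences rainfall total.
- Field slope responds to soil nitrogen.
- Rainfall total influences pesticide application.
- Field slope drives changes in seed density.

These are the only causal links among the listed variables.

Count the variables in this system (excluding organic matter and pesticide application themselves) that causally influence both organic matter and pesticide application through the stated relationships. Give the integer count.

1

The common causes are: harvest timing (to organic matter via harvest timing → field slope → seed density → organic matter; to pesticide application via harvest timing → rainfall total → pesticide application).
Every other variable lacks a causal path to at least one of organic matter and pesticide application.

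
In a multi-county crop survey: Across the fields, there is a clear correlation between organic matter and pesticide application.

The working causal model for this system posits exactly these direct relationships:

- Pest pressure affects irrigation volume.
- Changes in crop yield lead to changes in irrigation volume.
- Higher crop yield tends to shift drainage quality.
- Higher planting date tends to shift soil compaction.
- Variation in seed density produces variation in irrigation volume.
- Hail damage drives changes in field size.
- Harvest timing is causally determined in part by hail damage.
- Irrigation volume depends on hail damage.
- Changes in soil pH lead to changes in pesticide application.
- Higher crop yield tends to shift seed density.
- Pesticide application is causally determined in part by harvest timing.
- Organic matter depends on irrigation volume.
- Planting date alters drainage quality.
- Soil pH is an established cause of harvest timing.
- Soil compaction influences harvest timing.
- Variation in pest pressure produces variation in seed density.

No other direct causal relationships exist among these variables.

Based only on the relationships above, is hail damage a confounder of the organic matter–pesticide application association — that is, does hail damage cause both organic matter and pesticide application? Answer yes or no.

yes

Hail damage has a causal path to organic matter (hail damage → irrigation volume → organic matter) and to pesticide application (hail damage → harvest timing → pesticide application), so it is a common cause of both — a confounder.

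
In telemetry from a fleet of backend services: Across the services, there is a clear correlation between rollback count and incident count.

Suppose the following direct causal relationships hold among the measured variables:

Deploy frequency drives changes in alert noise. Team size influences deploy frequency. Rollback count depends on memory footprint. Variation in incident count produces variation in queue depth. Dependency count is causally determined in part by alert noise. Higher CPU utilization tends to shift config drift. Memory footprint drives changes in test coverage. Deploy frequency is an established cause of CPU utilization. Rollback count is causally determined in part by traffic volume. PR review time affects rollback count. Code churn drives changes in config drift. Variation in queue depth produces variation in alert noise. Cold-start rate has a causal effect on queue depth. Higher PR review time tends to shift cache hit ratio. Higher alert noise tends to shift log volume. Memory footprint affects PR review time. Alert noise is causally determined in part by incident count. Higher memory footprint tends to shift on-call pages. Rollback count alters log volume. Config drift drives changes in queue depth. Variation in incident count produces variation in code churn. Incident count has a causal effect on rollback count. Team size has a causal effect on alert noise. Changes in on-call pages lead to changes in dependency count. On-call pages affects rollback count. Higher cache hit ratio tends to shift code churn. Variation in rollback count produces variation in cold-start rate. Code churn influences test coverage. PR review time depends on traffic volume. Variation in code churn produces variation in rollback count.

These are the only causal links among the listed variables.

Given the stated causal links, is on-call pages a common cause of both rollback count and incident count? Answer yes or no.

On-call pages has no stated causal path to incident count. A confounder must cause both variables, so on-call pages does not qualify.

no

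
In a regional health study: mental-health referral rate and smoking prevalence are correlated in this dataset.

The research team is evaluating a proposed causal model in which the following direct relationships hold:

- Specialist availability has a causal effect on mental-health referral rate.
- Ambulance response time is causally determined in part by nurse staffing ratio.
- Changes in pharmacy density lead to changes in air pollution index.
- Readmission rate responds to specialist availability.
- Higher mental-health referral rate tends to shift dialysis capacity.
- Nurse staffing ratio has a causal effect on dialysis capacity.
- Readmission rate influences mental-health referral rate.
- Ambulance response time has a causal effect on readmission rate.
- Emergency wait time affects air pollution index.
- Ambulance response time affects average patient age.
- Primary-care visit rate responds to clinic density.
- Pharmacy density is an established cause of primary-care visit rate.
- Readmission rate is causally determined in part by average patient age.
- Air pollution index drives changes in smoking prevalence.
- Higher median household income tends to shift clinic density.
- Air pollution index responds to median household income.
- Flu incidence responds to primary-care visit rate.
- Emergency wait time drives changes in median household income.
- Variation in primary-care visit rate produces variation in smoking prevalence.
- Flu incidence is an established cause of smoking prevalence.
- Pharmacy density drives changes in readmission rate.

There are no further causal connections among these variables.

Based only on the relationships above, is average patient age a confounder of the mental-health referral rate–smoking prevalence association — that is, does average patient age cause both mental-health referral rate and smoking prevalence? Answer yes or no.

no

Average patient age has no stated causal path to smoking prevalence. A confounder must cause both variables, so average patient age does not qualify.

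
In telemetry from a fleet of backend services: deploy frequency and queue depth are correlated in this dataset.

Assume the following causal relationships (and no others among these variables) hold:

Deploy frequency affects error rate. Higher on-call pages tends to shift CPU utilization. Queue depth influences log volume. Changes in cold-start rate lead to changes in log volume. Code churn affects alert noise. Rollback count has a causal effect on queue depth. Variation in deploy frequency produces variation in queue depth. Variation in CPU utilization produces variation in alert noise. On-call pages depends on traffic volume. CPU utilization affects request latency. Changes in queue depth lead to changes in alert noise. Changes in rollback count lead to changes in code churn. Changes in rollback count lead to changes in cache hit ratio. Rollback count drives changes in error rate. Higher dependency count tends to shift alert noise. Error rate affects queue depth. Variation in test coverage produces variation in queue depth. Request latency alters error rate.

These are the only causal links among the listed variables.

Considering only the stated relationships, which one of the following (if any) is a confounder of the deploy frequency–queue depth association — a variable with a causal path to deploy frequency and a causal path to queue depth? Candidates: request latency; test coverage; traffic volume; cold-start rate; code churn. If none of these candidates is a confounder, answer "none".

None of the listed candidates has causal paths to both deploy frequency and queue depth in the stated relationships, so none is a common cause.

none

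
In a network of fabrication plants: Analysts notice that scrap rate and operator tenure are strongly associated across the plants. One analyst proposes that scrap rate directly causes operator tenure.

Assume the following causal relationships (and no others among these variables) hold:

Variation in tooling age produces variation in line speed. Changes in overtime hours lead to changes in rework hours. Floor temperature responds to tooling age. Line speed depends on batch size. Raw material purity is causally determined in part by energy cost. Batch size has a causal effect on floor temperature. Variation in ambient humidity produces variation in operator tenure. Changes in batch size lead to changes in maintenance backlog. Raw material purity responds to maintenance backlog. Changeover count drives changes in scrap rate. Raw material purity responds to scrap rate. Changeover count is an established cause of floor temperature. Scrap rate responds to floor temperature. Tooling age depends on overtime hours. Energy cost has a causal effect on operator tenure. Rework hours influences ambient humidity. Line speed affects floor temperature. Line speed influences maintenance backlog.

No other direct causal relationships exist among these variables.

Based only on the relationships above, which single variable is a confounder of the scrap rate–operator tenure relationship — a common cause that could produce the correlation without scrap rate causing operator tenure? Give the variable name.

Overtime hours has a causal path to scrap rate (overtime hours → tooling age → floor temperature → scrap rate) and a separate causal path to operator tenure (overtime hours → rework hours → ambient humidity → operator tenure), so it is a common cause of both.
No stated relationship gives scrap rate a causal route to operator tenure, so the correlation is explained by the shared upstream cause rather than a direct effect.

overtime hours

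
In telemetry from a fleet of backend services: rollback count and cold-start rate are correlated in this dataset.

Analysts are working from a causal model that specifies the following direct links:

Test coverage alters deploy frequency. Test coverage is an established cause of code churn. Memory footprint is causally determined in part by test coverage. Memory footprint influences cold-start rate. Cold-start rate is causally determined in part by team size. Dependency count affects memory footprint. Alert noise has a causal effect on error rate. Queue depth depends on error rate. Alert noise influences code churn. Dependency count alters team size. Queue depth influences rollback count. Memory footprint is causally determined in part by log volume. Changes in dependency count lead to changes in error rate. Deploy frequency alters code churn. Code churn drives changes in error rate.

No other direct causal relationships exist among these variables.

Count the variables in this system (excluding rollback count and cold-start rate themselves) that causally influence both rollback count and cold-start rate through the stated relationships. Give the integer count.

The common causes are: dependency count (to rollback count via dependency count → error rate → queue depth → rollback count; to cold-start rate via dependency count → memory footprint → cold-start rate); test coverage (to rollback count via test coverage → code churn → error rate → queue depth → rollback count; to cold-start rate via test coverage → memory footprint → cold-start rate).
Every other variable lacks a causal path to at least one of rollback count and cold-start rate.

2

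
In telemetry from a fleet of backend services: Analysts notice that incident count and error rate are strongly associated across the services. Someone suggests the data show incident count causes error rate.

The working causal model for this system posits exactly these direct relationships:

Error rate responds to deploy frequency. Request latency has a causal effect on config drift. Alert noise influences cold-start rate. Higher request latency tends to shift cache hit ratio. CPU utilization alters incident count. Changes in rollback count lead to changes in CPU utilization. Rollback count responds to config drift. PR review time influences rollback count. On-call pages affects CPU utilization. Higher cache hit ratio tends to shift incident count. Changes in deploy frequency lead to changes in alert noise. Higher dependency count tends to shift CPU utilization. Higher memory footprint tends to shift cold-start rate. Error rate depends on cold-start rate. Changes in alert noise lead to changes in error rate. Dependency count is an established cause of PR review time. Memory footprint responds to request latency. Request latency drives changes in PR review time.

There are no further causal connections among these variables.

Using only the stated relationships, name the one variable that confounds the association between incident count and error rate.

Request latency has a causal path to incident count (request latency → cache hit ratio → incident count) and a separate causal path to error rate (request latency → memory footprint → cold-start rate → error rate), so it is a common cause of both.
No stated relationship gives incident count a causal route to error rate, so the correlation is explained by the shared upstream cause rather than a direct effect.

request latency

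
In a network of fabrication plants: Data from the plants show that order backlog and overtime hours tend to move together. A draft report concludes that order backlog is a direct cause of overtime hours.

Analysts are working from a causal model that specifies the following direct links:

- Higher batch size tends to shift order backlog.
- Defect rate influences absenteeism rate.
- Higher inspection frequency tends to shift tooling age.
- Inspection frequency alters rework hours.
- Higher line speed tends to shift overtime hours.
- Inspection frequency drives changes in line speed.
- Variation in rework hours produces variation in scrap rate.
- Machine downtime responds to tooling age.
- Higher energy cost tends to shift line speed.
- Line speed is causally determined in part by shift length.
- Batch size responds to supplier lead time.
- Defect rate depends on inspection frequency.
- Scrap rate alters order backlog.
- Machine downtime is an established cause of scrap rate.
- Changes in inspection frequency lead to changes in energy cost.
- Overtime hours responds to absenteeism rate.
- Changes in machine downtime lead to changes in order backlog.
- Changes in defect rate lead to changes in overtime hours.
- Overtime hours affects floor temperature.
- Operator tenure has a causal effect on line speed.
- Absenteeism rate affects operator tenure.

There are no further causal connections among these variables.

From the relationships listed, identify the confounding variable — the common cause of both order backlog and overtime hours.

inspection frequency

Inspection frequency has a causal path to order backlog (inspection frequency → tooling age → machine downtime → order backlog) and a separate causal path to overtime hours (inspection frequency → defect rate → overtime hours), so it is a common cause of both.
No stated relationship gives order backlog a causal route to overtime hours, so the correlation is explained by the shared upstream cause rather than a direct effect.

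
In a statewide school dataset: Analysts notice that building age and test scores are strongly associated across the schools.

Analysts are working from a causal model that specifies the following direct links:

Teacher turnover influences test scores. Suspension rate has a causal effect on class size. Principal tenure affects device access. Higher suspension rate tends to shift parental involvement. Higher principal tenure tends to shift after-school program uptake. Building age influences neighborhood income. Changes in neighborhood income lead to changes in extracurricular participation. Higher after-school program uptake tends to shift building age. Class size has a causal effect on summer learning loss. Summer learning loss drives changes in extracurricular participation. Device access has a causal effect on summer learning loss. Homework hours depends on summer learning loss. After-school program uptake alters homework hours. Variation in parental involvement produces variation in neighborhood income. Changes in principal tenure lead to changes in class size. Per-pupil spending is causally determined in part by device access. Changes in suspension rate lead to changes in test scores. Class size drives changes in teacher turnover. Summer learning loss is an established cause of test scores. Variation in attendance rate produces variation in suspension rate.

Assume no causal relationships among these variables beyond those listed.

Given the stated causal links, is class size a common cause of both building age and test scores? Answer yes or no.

no

Class size has no stated causal path to building age. A confounder must cause both variables, so class size does not qualify.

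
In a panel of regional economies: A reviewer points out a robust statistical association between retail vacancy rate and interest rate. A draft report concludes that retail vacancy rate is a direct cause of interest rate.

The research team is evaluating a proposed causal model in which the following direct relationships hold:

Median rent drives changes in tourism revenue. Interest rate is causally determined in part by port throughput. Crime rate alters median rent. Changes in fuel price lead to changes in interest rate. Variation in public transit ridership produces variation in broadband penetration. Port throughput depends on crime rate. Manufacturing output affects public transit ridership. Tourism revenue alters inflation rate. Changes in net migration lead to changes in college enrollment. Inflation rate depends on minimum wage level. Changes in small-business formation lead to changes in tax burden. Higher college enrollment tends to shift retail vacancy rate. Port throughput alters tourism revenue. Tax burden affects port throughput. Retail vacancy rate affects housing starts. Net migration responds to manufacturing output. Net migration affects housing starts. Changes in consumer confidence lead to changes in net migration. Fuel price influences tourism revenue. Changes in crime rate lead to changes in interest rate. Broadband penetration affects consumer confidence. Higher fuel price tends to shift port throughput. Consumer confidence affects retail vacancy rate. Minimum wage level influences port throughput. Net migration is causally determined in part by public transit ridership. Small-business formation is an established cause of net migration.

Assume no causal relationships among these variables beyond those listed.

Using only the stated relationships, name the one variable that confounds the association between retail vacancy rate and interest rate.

Small-business formation has a causal path to retail vacancy rate (small-business formation → net migration → college enrollment → retail vacancy rate) and a separate causal path to interest rate (small-business formation → tax burden → port throughput → interest rate), so it is a common cause of both.
No stated relationship gives retail vacancy rate a causal route to interest rate, so the correlation is explained by the shared upstream cause rather than a direct effect.

small-business formation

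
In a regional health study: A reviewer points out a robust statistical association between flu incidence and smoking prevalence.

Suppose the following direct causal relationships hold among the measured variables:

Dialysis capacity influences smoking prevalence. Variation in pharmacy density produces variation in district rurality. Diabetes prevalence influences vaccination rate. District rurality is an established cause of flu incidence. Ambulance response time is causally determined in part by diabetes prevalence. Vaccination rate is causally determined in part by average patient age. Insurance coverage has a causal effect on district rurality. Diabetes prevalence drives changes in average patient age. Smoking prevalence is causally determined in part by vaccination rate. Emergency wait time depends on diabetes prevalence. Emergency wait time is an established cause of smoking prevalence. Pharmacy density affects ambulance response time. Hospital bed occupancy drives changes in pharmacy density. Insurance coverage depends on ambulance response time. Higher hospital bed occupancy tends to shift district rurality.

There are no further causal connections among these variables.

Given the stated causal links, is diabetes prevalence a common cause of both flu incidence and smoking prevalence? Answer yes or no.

Diabetes prevalence has a causal path to flu incidence (diabetes prevalence → ambulance response time → insurance coverage → district rurality → flu incidence) and to smoking prevalence (diabetes prevalence → vaccination rate → smoking prevalence), so it is a common cause of both — a confounder.

yes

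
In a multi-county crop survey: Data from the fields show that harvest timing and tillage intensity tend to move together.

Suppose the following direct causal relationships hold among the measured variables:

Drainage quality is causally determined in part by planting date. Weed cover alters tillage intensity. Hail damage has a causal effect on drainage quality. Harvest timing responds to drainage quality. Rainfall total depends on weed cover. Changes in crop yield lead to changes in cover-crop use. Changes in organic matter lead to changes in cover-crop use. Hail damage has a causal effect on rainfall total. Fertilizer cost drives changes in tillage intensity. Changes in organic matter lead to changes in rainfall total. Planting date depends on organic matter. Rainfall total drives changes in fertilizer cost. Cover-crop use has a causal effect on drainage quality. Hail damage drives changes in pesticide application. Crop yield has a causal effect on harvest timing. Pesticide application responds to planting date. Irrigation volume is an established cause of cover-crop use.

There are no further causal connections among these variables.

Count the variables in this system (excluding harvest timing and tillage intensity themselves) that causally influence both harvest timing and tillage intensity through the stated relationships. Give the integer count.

The common causes are: hail damage (to harvest timing via hail damage → drainage quality → harvest timing; to tillage intensity via hail damage → rainfall total → fertilizer cost → tillage intensity); organic matter (to harvest timing via organic matter → planting date → drainage quality → harvest timing; to tillage intensity via organic matter → rainfall total → fertilizer cost → tillage intensity).
Every other variable lacks a causal path to at least one of harvest timing and tillage intensity.

2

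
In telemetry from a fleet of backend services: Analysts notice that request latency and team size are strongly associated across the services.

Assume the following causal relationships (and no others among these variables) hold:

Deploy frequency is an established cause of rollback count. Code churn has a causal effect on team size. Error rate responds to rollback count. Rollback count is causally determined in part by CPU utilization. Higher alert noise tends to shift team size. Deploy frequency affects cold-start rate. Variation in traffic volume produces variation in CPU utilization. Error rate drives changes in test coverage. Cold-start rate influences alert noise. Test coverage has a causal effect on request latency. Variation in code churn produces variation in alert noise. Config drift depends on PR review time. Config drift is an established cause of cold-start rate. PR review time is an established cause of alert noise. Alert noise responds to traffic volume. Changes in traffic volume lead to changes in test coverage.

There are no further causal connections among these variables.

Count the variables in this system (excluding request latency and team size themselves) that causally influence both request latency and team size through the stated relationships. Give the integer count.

The common causes are: deploy frequency (to request latency via deploy frequency → rollback count → error rate → test coverage → request latency; to team size via deploy frequency → cold-start rate → alert noise → team size); traffic volume (to request latency via traffic volume → test coverage → request latency; to team size via traffic volume → alert noise → team size).
Every other variable lacks a causal path to at least one of request latency and team size.

2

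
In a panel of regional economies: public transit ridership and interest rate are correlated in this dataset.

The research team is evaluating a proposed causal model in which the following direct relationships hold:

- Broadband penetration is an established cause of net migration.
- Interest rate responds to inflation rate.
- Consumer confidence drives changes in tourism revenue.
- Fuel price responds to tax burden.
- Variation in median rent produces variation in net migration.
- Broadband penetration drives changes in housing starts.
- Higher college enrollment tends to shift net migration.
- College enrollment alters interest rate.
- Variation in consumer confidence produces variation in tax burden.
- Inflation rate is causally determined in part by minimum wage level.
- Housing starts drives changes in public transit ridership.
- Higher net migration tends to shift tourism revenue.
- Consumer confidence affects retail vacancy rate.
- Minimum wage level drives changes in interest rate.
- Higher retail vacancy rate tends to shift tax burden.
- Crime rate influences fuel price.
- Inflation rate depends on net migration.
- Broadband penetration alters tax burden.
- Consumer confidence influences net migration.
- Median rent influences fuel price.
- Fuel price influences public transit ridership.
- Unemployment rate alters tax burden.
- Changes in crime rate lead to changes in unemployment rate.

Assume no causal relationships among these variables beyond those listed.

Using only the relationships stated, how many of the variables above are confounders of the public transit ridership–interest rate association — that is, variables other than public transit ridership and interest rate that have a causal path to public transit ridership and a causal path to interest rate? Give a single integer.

3

The common causes are: broadband penetration (to public transit ridership via broadband penetration → housing starts → public transit ridership; to interest rate via broadband penetration → net migration → inflation rate → interest rate); consumer confidence (to public transit ridership via consumer confidence → tax burden → fuel price → public transit ridership; to interest rate via consumer confidence → net migration → inflation rate → interest rate); median rent (to public transit ridership via median rent → fuel price → public transit ridership; to interest rate via median rent → net migration → inflation rate → interest rate).
Every other variable lacks a causal path to at least one of public transit ridership and interest rate.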